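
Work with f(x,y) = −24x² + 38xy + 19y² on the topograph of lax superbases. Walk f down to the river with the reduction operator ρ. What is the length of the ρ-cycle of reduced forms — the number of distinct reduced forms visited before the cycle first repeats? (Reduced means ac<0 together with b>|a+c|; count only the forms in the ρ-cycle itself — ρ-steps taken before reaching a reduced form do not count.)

D = 3268, ⌊√D⌋ = 57
river: ρ → (19,38,-24)
river: ρ → (-24,10,33)
river: ρ → (33,56,-1)
river: ρ → (-1,56,33)
river: ρ → (33,10,-24)
river: ρ → (-24,38,19)
ρ-cycle length = 6 (tail of 0 descent steps not counted)

6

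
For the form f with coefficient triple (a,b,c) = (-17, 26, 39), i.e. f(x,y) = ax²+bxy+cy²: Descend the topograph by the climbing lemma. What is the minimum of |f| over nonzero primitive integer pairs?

river: ρ → (39,52,-4)
river: ρ → (-4,52,39)
river: ρ → (39,26,-17)
river: ρ → (-17,42,23)
river: ρ → (23,50,-9)
river: ρ → (-9,40,48)
river: ρ → (48,56,-1)
river: ρ → (-1,56,48)
river: ρ → (48,40,-9)
river: ρ → (-9,50,23)
river: ρ → (23,42,-17)
river: ρ → (-17,26,39)
closes: descent 0, river 12
min |a| on river = 1

1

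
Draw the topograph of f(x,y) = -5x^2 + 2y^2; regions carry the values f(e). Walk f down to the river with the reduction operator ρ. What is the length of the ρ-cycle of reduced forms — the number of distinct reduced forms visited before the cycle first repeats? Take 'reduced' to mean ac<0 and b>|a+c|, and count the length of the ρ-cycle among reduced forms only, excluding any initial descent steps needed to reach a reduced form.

D = 40, ⌊√D⌋ = 6
descent: ρ → (2,4,-3)  [lands on river]
river: ρ → (-3,2,3)
river: ρ → (3,4,-2)
river: ρ → (-2,4,3)
river: ρ → (3,2,-3)
river: ρ → (-3,4,2)
ρ-cycle length = 6 (tail of 1 descent step not counted)

6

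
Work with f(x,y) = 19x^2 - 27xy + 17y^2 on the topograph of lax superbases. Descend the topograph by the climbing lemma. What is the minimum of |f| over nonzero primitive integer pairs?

translate: b→11 (≡-27 mod 38), so (19,-27,17)→(19,11,9)
flip: (19,11,9)→(9,-11,19)
translate: b→7 (≡-11 mod 18), so (9,-11,19)→(9,7,17)
reduced (well bottom): (9,7,17) with a≤c, −a<b≤a
well minimum = a = 9

9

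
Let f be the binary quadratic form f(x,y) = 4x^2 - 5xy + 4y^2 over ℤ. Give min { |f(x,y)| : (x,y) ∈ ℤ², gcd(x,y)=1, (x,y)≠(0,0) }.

translate: b→3 (≡-5 mod 8), so (4,-5,4)→(4,3,3)
flip: (4,3,3)→(3,-3,4)
translate: b→3 (≡-3 mod 6), so (3,-3,4)→(3,3,4)
reduced (well bottom): (3,3,4) with a≤c, −a<b≤a
well minimum = a = 3

3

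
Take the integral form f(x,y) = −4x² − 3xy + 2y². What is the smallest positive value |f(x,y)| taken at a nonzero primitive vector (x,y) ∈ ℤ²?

descent: ρ → (2,3,-4)  [lands on river]
river: ρ → (-4,5,1)
river: ρ → (1,5,-4)
river: ρ → (-4,3,2)
river: ρ → (2,5,-2)
river: ρ → (-2,3,4)
river: ρ → (4,5,-1)
river: ρ → (-1,5,4)
river: ρ → (4,3,-2)
river: ρ → (-2,5,2)
closes: descent 1, river 10
min |a| on river = 1

1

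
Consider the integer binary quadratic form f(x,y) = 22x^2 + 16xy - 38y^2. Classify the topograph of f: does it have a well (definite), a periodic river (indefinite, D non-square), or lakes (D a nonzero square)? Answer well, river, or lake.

D = b²−4ac = 16² − 4·22·(-38) = 3600
D = 60² is a perfect square ⇒ form factors over ℤ ⇒ lakes

lake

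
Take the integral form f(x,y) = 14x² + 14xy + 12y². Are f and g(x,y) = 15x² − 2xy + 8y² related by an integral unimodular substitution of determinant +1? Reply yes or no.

D₁ = -476, D₂ = -476
f: flip: (14,14,12)→(12,-14,14)
f: translate: b→10 (≡-14 mod 24), so (12,-14,14)→(12,10,12)
f: reduced (well bottom): (12,10,12) with a≤c, −a<b≤a
g: flip: (15,-2,8)→(8,2,15)
g: reduced (well bottom): (8,2,15) with a≤c, −a<b≤a
reduced forms (12, 10, 12) vs (8, 2, 15) ⇒ inequivalent

no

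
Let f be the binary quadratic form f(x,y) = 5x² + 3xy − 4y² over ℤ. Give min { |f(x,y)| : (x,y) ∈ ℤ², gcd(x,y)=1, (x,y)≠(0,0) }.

river: ρ → (-4,5,4)
river: ρ → (4,3,-5)
river: ρ → (-5,7,2)
river: ρ → (2,9,-1)
river: ρ → (-1,9,2)
river: ρ → (2,7,-5)
river: ρ → (-5,3,4)
river: ρ → (4,5,-4)
river: ρ → (-4,3,5)
river: ρ → (5,7,-2)
river: ρ → (-2,9,1)
river: ρ → (1,9,-2)
river: ρ → (-2,7,5)
river: ρ → (5,3,-4)
closes: descent 0, river 14
min |a| on river = 1

1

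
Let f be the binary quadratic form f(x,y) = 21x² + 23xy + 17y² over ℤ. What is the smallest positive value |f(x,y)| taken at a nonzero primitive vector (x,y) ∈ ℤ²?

translate: b→-19 (≡23 mod 42), so (21,23,17)→(21,-19,15)
flip: (21,-19,15)→(15,19,21)
translate: b→-11 (≡19 mod 30), so (15,19,21)→(15,-11,17)
reduced (well bottom): (15,-11,17) with a≤c, −a<b≤a
well minimum = a = 15

15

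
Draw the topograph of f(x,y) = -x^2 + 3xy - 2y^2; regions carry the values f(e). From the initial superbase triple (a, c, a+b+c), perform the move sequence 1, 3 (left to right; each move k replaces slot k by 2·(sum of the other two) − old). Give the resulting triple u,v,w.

start (-1,-2,0) = (f(1,0),f(0,1),f(1,1))
replace slot 1: 2·((-2)+0) − (-1) = -3 → (-3,-2,0)
replace slot 3: 2·((-3)+(-2)) − 0 = -10 → (-3,-2,-10)

-3,-2,-10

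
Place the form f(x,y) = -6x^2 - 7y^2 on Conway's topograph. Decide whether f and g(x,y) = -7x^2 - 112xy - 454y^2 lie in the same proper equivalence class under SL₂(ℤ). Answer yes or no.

D₁ = -168, D₂ = -168
f is negative-definite; reduce −f:
−f: reduced (well bottom): (6,0,7) with a≤c, −a<b≤a
flip sign back: reduced form of f is (-6,0,-7)
g is negative-definite; reduce −g:
−g: translate: b→0 (≡112 mod 14), so (7,112,454)→(7,0,6)
−g: flip: (7,0,6)→(6,0,7)
−g: reduced (well bottom): (6,0,7) with a≤c, −a<b≤a
flip sign back: reduced form of g is (-6,0,-7)
reduced forms (-6, 0, -7) vs (-6, 0, -7) ⇒ equivalent

yes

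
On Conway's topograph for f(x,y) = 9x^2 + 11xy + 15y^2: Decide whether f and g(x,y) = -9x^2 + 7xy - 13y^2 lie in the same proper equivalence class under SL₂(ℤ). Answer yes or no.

D₁ = -419, D₂ = -419
f: translate: b→-7 (≡11 mod 18), so (9,11,15)→(9,-7,13)
f: reduced (well bottom): (9,-7,13) with a≤c, −a<b≤a
g is negative-definite; reduce −g:
−g: reduced (well bottom): (9,-7,13) with a≤c, −a<b≤a
flip sign back: reduced form of g is (-9,7,-13)
reduced forms (9, -7, 13) vs (-9, 7, -13) ⇒ inequivalent

no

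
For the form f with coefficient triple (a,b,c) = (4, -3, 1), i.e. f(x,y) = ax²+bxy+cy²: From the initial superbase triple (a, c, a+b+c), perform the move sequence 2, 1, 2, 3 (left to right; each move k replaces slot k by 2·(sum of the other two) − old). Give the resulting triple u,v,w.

start (4,1,2) = (f(1,0),f(0,1),f(1,1))
replace slot 2: 2·(4+2) − 1 = 11 → (4,11,2)
replace slot 1: 2·(11+2) − 4 = 22 → (22,11,2)
replace slot 2: 2·(22+2) − 11 = 37 → (22,37,2)
replace slot 3: 2·(22+37) − 2 = 116 → (22,37,116)

22,37,116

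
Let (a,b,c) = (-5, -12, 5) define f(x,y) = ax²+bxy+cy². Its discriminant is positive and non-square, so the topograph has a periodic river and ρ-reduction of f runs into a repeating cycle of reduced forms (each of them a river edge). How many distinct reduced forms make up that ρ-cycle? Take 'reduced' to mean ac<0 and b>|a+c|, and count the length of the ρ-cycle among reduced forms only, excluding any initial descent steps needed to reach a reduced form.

D = 244, ⌊√D⌋ = 15
descent: ρ → (5,12,-5)  [lands on river]
river: ρ → (-5,8,9)
river: ρ → (9,10,-4)
river: ρ → (-4,14,3)
river: ρ → (3,10,-12)
river: ρ → (-12,14,1)
river: ρ → (1,14,-12)
river: ρ → (-12,10,3)
river: ρ → (3,14,-4)
river: ρ → (-4,10,9)
river: ρ → (9,8,-5)
river: ρ → (-5,12,5)
river: ρ → (5,8,-9)
river: ρ → (-9,10,4)
river: ρ → (4,14,-3)
river: ρ → (-3,10,12)
river: ρ → (12,14,-1)
river: ρ → (-1,14,12)
river: ρ → (12,10,-3)
river: ρ → (-3,14,4)
river: ρ → (4,10,-9)
river: ρ → (-9,8,5)
ρ-cycle length = 22 (tail of 1 descent step not counted)

22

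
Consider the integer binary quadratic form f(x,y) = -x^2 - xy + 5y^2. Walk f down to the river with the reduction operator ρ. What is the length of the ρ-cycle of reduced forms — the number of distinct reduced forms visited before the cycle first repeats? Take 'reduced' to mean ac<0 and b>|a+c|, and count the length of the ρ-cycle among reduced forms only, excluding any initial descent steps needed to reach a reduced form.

D = 21, ⌊√D⌋ = 4
descent: ρ → (5,1,-1)
descent: ρ → (-1,3,3)  [lands on river]
river: ρ → (3,3,-1)
ρ-cycle length = 2 (tail of 2 descent steps not counted)

2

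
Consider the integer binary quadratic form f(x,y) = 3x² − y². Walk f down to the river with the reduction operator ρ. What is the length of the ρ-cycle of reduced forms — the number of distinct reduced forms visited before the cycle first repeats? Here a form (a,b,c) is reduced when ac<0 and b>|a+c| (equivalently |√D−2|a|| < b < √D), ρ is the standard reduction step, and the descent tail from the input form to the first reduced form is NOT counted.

D = 12, ⌊√D⌋ = 3
descent: ρ → (-1,2,2)  [lands on river]
river: ρ → (2,2,-1)
ρ-cycle length = 2 (tail of 1 descent step not counted)

2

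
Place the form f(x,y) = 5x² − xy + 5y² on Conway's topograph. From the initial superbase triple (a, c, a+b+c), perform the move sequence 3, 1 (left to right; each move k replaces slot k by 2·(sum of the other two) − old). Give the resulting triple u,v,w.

start (5,5,9) = (f(1,0),f(0,1),f(1,1))
replace slot 3: 2·(5+5) − 9 = 11 → (5,5,11)
replace slot 1: 2·(5+11) − 5 = 27 → (27,5,11)

27,5,11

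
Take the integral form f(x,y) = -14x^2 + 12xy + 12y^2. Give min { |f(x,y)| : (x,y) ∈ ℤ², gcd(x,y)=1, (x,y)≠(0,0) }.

river: ρ → (12,12,-14)
river: ρ → (-14,16,10)
river: ρ → (10,24,-6)
river: ρ → (-6,24,10)
river: ρ → (10,16,-14)
river: ρ → (-14,12,12)
closes: descent 0, river 6
min |a| on river = 6

6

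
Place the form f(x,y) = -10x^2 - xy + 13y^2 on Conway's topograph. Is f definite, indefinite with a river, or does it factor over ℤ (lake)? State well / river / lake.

D = b²−4ac = (-1)² − 4·(-10)·13 = 521
D > 0 non-square ⇒ indefinite ⇒ periodic river

river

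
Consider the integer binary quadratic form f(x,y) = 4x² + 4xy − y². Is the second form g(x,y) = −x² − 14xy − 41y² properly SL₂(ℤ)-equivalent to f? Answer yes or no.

D₁ = 32, D₂ = 32
river cycle of f (length 2): (-1, 4, 4), (4, 4, -1)
river cycle of g (length 2): (-1, 4, 4), (4, 4, -1)
cycles coincide ⇒ equivalent

yes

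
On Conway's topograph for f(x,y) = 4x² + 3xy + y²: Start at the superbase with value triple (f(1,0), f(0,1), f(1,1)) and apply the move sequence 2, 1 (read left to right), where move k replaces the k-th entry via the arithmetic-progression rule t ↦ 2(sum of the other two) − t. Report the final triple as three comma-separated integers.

start (4,1,8) = (f(1,0),f(0,1),f(1,1))
replace slot 2: 2·(4+8) − 1 = 23 → (4,23,8)
replace slot 1: 2·(23+8) − 4 = 58 → (58,23,8)

58,23,8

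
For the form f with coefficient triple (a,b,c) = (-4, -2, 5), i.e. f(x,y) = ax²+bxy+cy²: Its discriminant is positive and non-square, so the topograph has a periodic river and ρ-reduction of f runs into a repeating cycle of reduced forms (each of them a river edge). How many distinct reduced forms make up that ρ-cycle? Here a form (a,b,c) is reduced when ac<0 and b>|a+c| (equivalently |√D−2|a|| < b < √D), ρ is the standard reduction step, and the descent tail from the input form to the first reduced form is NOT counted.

D = 84, ⌊√D⌋ = 9
descent: ρ → (5,2,-4)  [lands on river]
river: ρ → (-4,6,3)
river: ρ → (3,6,-4)
river: ρ → (-4,2,5)
river: ρ → (5,8,-1)
river: ρ → (-1,8,5)
ρ-cycle length = 6 (tail of 1 descent step not counted)

6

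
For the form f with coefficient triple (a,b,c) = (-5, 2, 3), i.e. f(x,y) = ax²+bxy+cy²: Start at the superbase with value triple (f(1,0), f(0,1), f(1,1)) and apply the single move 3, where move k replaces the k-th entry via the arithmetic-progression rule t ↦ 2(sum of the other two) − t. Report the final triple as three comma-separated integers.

start (-5,3,0) = (f(1,0),f(0,1),f(1,1))
replace slot 3: 2·((-5)+3) − 0 = -4 → (-5,3,-4)

-5,3,-4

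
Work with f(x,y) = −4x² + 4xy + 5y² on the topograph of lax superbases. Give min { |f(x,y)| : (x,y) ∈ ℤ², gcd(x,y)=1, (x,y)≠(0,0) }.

river: ρ → (5,6,-3)
river: ρ → (-3,6,5)
river: ρ → (5,4,-4)
river: ρ → (-4,4,5)
closes: descent 0, river 4
min |a| on river = 3

3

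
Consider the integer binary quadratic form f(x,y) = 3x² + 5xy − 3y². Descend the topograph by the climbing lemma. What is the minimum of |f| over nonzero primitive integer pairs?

river: ρ → (-3,7,1)
river: ρ → (1,7,-3)
river: ρ → (-3,5,3)
river: ρ → (3,7,-1)
river: ρ → (-1,7,3)
river: ρ → (3,5,-3)
closes: descent 0, river 6
min |a| on river = 1

1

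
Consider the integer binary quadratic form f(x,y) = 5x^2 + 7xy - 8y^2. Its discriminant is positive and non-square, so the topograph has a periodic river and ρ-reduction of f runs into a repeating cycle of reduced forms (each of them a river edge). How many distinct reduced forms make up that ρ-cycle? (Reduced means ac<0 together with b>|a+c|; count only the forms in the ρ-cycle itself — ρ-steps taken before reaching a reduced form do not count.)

D = 209, ⌊√D⌋ = 14
river: ρ → (-8,9,4)
river: ρ → (4,7,-10)
river: ρ → (-10,13,1)
river: ρ → (1,13,-10)
river: ρ → (-10,7,4)
river: ρ → (4,9,-8)
river: ρ → (-8,7,5)
river: ρ → (5,13,-2)
river: ρ → (-2,11,11)
river: ρ → (11,11,-2)
river: ρ → (-2,13,5)
river: ρ → (5,7,-8)
ρ-cycle length = 12 (tail of 0 descent steps not counted)

12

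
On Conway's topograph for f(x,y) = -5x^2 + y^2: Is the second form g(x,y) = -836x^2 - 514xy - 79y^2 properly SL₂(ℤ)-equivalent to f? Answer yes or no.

D₁ = 20, D₂ = 20
river cycle of f (length 2): (1, 4, -1), (-1, 4, 1)
river cycle of g (length 2): (1, 4, -1), (-1, 4, 1)
cycles coincide ⇒ equivalent

yes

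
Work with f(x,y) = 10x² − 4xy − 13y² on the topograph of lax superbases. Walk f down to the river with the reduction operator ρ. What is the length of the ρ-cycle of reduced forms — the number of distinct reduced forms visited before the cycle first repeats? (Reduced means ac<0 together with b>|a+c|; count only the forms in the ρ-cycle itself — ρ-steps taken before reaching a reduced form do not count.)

D = 536, ⌊√D⌋ = 23
descent: ρ → (-13,4,10)  [lands on river]
river: ρ → (10,16,-7)
river: ρ → (-7,12,14)
river: ρ → (14,16,-5)
river: ρ → (-5,14,17)
river: ρ → (17,20,-2)
river: ρ → (-2,20,17)
river: ρ → (17,14,-5)
river: ρ → (-5,16,14)
river: ρ → (14,12,-7)
river: ρ → (-7,16,10)
river: ρ → (10,4,-13)
river: ρ → (-13,22,1)
river: ρ → (1,22,-13)
ρ-cycle length = 14 (tail of 1 descent step not counted)

14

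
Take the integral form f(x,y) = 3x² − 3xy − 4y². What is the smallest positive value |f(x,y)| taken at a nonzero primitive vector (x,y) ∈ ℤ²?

descent: ρ → (-4,3,3)  [lands on river]
river: ρ → (3,3,-4)
river: ρ → (-4,5,2)
river: ρ → (2,7,-1)
river: ρ → (-1,7,2)
river: ρ → (2,5,-4)
closes: descent 1, river 6
min |a| on river = 1

1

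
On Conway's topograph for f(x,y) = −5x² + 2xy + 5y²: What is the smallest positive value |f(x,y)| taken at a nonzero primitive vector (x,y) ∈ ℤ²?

river: ρ → (5,8,-2)
river: ρ → (-2,8,5)
river: ρ → (5,2,-5)
river: ρ → (-5,8,2)
river: ρ → (2,8,-5)
river: ρ → (-5,2,5)
closes: descent 0, river 6
min |a| on river = 2

2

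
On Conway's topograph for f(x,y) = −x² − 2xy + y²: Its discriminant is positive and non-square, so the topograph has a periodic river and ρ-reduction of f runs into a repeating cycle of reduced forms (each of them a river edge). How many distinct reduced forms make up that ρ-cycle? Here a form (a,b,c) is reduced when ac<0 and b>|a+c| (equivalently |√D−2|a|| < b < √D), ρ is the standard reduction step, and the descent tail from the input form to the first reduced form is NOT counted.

D = 8, ⌊√D⌋ = 2
descent: ρ → (1,2,-1)  [lands on river]
river: ρ → (-1,2,1)
ρ-cycle length = 2 (tail of 1 descent step not counted)

2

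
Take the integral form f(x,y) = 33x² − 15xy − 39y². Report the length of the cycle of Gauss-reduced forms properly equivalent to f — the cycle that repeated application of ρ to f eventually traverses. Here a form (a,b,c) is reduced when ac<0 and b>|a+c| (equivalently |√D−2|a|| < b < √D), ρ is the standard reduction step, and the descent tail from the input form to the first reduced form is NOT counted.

D = 5373, ⌊√D⌋ = 73
descent: ρ → (-39,15,33)  [lands on river]
river: ρ → (33,51,-21)
river: ρ → (-21,33,51)
river: ρ → (51,69,-3)
river: ρ → (-3,69,51)
river: ρ → (51,33,-21)
river: ρ → (-21,51,33)
river: ρ → (33,15,-39)
river: ρ → (-39,63,9)
river: ρ → (9,63,-39)
ρ-cycle length = 10 (tail of 1 descent step not counted)

10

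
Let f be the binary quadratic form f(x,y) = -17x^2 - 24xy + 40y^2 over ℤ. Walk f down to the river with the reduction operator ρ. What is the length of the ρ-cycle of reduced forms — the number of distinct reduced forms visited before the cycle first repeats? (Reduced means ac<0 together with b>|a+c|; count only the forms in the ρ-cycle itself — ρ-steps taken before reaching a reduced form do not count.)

D = 3296, ⌊√D⌋ = 57
descent: ρ → (40,24,-17)  [lands on river]
river: ρ → (-17,44,20)
river: ρ → (20,36,-25)
river: ρ → (-25,14,31)
river: ρ → (31,48,-8)
river: ρ → (-8,48,31)
river: ρ → (31,14,-25)
river: ρ → (-25,36,20)
river: ρ → (20,44,-17)
river: ρ → (-17,24,40)
river: ρ → (40,56,-1)
river: ρ → (-1,56,40)
ρ-cycle length = 12 (tail of 1 descent step not counted)

12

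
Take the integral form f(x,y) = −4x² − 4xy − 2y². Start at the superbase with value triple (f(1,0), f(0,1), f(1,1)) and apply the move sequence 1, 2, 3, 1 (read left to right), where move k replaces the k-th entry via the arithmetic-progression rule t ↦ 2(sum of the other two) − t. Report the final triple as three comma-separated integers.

start (-4,-2,-10) = (f(1,0),f(0,1),f(1,1))
replace slot 1: 2·((-2)+(-10)) − (-4) = -20 → (-20,-2,-10)
replace slot 2: 2·((-20)+(-10)) − (-2) = -58 → (-20,-58,-10)
replace slot 3: 2·((-20)+(-58)) − (-10) = -146 → (-20,-58,-146)
replace slot 1: 2·((-58)+(-146)) − (-20) = -388 → (-388,-58,-146)

-388,-58,-146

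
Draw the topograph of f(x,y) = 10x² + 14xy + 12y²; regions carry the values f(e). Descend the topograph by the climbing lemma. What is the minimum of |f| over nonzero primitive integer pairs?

translate: b→-6 (≡14 mod 20), so (10,14,12)→(10,-6,8)
flip: (10,-6,8)→(8,6,10)
reduced (well bottom): (8,6,10) with a≤c, −a<b≤a
well minimum = a = 8

8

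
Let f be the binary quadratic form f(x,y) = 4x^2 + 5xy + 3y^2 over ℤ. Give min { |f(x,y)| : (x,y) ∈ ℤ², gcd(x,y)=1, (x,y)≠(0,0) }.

translate: b→-3 (≡5 mod 8), so (4,5,3)→(4,-3,2)
flip: (4,-3,2)→(2,3,4)
translate: b→-1 (≡3 mod 4), so (2,3,4)→(2,-1,3)
reduced (well bottom): (2,-1,3) with a≤c, −a<b≤a
well minimum = a = 2

2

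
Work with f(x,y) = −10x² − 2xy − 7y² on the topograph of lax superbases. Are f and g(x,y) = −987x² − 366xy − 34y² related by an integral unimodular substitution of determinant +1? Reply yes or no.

D₁ = -276, D₂ = -276
f is negative-definite; reduce −f:
−f: flip: (10,2,7)→(7,-2,10)
−f: reduced (well bottom): (7,-2,10) with a≤c, −a<b≤a
flip sign back: reduced form of f is (-7,2,-10)
g is negative-definite; reduce −g:
−g: flip: (987,366,34)→(34,-366,987)
−g: translate: b→-26 (≡-366 mod 68), so (34,-366,987)→(34,-26,7)
−g: flip: (34,-26,7)→(7,26,34)
−g: translate: b→-2 (≡26 mod 14), so (7,26,34)→(7,-2,10)
−g: reduced (well bottom): (7,-2,10) with a≤c, −a<b≤a
flip sign back: reduced form of g is (-7,2,-10)
reduced forms (-7, 2, -10) vs (-7, 2, -10) ⇒ equivalent

yes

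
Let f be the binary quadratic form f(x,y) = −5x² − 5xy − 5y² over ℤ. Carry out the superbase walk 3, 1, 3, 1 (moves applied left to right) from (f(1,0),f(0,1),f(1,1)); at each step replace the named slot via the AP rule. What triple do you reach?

start (-5,-5,-15) = (f(1,0),f(0,1),f(1,1))
replace slot 3: 2·((-5)+(-5)) − (-15) = -5 → (-5,-5,-5)
replace slot 1: 2·((-5)+(-5)) − (-5) = -15 → (-15,-5,-5)
replace slot 3: 2·((-15)+(-5)) − (-5) = -35 → (-15,-5,-35)
replace slot 1: 2·((-5)+(-35)) − (-15) = -65 → (-65,-5,-35)

-65,-5,-35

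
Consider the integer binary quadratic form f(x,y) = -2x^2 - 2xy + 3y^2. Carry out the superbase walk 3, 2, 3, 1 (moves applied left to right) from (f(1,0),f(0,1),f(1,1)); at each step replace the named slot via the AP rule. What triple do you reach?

start (-2,3,-1) = (f(1,0),f(0,1),f(1,1))
replace slot 3: 2·((-2)+3) − (-1) = 3 → (-2,3,3)
replace slot 2: 2·((-2)+3) − 3 = -1 → (-2,-1,3)
replace slot 3: 2·((-2)+(-1)) − 3 = -9 → (-2,-1,-9)
replace slot 1: 2·((-1)+(-9)) − (-2) = -18 → (-18,-1,-9)

-18,-1,-9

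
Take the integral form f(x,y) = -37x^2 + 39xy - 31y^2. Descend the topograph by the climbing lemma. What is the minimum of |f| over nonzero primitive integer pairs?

translate: b→35 (≡-39 mod 74), so (37,-39,31)→(37,35,29)
flip: (37,35,29)→(29,-35,37)
translate: b→23 (≡-35 mod 58), so (29,-35,37)→(29,23,31)
reduced (well bottom): (29,23,31) with a≤c, −a<b≤a
well minimum |f| = |-29| = 29 (negative-definite)

29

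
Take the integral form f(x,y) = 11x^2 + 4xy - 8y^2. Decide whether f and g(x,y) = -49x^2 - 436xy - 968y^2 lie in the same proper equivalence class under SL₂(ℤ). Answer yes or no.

D₁ = 368, D₂ = 368
river cycle of f (length 8): (-8, 12, 7), (7, 16, -4), (-4, 16, 7), (7, 12, -8), (-8, 4, 11), (11, 18, -1), (-1, 18, 11), (11, 4, -8)
river cycle of g (length 8): (-8, 12, 7), (7, 16, -4), (-4, 16, 7), (7, 12, -8), (-8, 4, 11), (11, 18, -1), (-1, 18, 11), (11, 4, -8)
cycles coincide ⇒ equivalent

yes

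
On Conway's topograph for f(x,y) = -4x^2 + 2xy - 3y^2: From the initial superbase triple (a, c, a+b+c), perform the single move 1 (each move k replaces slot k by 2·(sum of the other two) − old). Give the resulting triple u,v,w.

start (-4,-3,-5) = (f(1,0),f(0,1),f(1,1))
replace slot 1: 2·((-3)+(-5)) − (-4) = -12 → (-12,-3,-5)

-12,-3,-5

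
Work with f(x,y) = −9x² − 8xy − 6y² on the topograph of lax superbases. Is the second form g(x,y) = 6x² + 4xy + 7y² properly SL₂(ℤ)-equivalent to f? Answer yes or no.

D₁ = -152, D₂ = -152
f is negative-definite; reduce −f:
−f: flip: (9,8,6)→(6,-8,9)
−f: translate: b→4 (≡-8 mod 12), so (6,-8,9)→(6,4,7)
−f: reduced (well bottom): (6,4,7) with a≤c, −a<b≤a
flip sign back: reduced form of f is (-6,-4,-7)
g: reduced (well bottom): (6,4,7) with a≤c, −a<b≤a
reduced forms (-6, -4, -7) vs (6, 4, 7) ⇒ inequivalent

no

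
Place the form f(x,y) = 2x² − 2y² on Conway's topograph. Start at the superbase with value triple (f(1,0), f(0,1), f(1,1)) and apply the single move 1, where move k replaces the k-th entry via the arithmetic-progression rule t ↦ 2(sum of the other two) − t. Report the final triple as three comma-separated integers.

start (2,-2,0) = (f(1,0),f(0,1),f(1,1))
replace slot 1: 2·((-2)+0) − 2 = -6 → (-6,-2,0)

-6,-2,0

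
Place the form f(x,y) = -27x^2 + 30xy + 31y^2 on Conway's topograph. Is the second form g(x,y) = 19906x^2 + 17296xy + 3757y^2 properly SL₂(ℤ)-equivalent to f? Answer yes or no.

D₁ = 4248, D₂ = 4248
river cycle of f (length 18): (31, 32, -26), (-26, 20, 37), (37, 54, -9), (-9, 54, 37), (37, 20, -26), (-26, 32, 31), (31, 30, -27), (-27, 24, 34), (34, 44, -17), (-17, 58, 13), … (8 more)
river cycle of g (length 18): (31, 32, -26), (-26, 20, 37), (37, 54, -9), (-9, 54, 37), (37, 20, -26), (-26, 32, 31), (31, 30, -27), (-27, 24, 34), (34, 44, -17), (-17, 58, 13), … (8 more)
cycles coincide ⇒ equivalent

yes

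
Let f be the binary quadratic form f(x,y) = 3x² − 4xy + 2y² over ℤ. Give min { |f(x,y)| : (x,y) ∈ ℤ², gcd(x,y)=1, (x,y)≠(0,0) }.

translate: b→2 (≡-4 mod 6), so (3,-4,2)→(3,2,1)
flip: (3,2,1)→(1,-2,3)
translate: b→0 (≡-2 mod 2), so (1,-2,3)→(1,0,2)
reduced (well bottom): (1,0,2) with a≤c, −a<b≤a
well minimum = a = 1

1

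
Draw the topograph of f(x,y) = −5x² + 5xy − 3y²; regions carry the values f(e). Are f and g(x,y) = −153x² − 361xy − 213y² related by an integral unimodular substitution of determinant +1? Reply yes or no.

D₁ = -35, D₂ = -35
f is negative-definite; reduce −f:
−f: translate: b→5 (≡-5 mod 10), so (5,-5,3)→(5,5,3)
−f: flip: (5,5,3)→(3,-5,5)
−f: translate: b→1 (≡-5 mod 6), so (3,-5,5)→(3,1,3)
−f: reduced (well bottom): (3,1,3) with a≤c, −a<b≤a
flip sign back: reduced form of f is (-3,-1,-3)
g is negative-definite; reduce −g:
−g: translate: b→55 (≡361 mod 306), so (153,361,213)→(153,55,5)
−g: flip: (153,55,5)→(5,-55,153)
−g: translate: b→5 (≡-55 mod 10), so (5,-55,153)→(5,5,3)
−g: flip: (5,5,3)→(3,-5,5)
−g: translate: b→1 (≡-5 mod 6), so (3,-5,5)→(3,1,3)
−g: reduced (well bottom): (3,1,3) with a≤c, −a<b≤a
flip sign back: reduced form of g is (-3,-1,-3)
reduced forms (-3, -1, -3) vs (-3, -1, -3) ⇒ equivalent

yes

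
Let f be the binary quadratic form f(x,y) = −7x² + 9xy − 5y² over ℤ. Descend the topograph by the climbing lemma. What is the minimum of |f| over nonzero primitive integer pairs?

translate: b→5 (≡-9 mod 14), so (7,-9,5)→(7,5,3)
flip: (7,5,3)→(3,-5,7)
translate: b→1 (≡-5 mod 6), so (3,-5,7)→(3,1,5)
reduced (well bottom): (3,1,5) with a≤c, −a<b≤a
well minimum |f| = |-3| = 3 (negative-definite)

3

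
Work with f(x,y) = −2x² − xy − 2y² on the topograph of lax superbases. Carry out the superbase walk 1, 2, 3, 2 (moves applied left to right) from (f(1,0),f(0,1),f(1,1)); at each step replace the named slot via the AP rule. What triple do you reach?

start (-2,-2,-5) = (f(1,0),f(0,1),f(1,1))
replace slot 1: 2·((-2)+(-5)) − (-2) = -12 → (-12,-2,-5)
replace slot 2: 2·((-12)+(-5)) − (-2) = -32 → (-12,-32,-5)
replace slot 3: 2·((-12)+(-32)) − (-5) = -83 → (-12,-32,-83)
replace slot 2: 2·((-12)+(-83)) − (-32) = -158 → (-12,-158,-83)

-12,-158,-83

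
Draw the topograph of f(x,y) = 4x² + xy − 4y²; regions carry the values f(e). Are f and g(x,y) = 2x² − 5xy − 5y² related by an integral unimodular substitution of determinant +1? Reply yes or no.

D₁ = 65, D₂ = 65
river cycle of f (length 6): (-4, 7, 1), (1, 7, -4), (-4, 1, 4), (4, 7, -1), (-1, 7, 4), (4, 1, -4)
river cycle of g (length 6): (-5, 5, 2), (2, 7, -2), (-2, 5, 5), (5, 5, -2), (-2, 7, 2), (2, 5, -5)
cycles differ ⇒ inequivalent

no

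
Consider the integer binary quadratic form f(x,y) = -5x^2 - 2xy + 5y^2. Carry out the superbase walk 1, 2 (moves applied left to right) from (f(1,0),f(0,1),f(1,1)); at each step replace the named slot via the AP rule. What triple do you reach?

start (-5,5,-2) = (f(1,0),f(0,1),f(1,1))
replace slot 1: 2·(5+(-2)) − (-5) = 11 → (11,5,-2)
replace slot 2: 2·(11+(-2)) − 5 = 13 → (11,13,-2)

11,13,-2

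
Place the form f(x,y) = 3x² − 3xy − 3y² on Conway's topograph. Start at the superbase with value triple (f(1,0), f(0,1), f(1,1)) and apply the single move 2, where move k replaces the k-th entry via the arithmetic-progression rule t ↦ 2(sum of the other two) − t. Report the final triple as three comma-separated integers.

start (3,-3,-3) = (f(1,0),f(0,1),f(1,1))
replace slot 2: 2·(3+(-3)) − (-3) = 3 → (3,3,-3)

3,3,-3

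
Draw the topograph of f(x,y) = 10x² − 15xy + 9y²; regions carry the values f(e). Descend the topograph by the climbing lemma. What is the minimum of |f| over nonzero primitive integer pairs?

translate: b→5 (≡-15 mod 20), so (10,-15,9)→(10,5,4)
flip: (10,5,4)→(4,-5,10)
translate: b→3 (≡-5 mod 8), so (4,-5,10)→(4,3,9)
reduced (well bottom): (4,3,9) with a≤c, −a<b≤a
well minimum = a = 4

4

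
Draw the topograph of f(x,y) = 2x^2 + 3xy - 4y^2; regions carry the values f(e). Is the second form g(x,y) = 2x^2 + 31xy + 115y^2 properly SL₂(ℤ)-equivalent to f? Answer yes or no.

D₁ = 41, D₂ = 41
river cycle of f (length 10): (-4, 5, 1), (1, 5, -4), (-4, 3, 2), (2, 5, -2), (-2, 3, 4), (4, 5, -1), (-1, 5, 4), (4, 3, -2), (-2, 5, 2), (2, 3, -4)
river cycle of g (length 10): (2, 3, -4), (-4, 5, 1), (1, 5, -4), (-4, 3, 2), (2, 5, -2), (-2, 3, 4), (4, 5, -1), (-1, 5, 4), (4, 3, -2), (-2, 5, 2)
cycles coincide ⇒ equivalent

yes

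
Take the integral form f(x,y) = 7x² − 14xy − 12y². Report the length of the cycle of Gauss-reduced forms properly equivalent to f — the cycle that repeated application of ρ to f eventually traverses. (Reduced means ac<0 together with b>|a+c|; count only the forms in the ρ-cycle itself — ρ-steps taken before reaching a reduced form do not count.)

D = 532, ⌊√D⌋ = 23
descent: ρ → (-12,14,7)  [lands on river]
river: ρ → (7,14,-12)
river: ρ → (-12,10,9)
river: ρ → (9,8,-13)
river: ρ → (-13,18,4)
river: ρ → (4,22,-3)
river: ρ → (-3,20,11)
river: ρ → (11,2,-12)
river: ρ → (-12,22,1)
river: ρ → (1,22,-12)
river: ρ → (-12,2,11)
river: ρ → (11,20,-3)
river: ρ → (-3,22,4)
river: ρ → (4,18,-13)
river: ρ → (-13,8,9)
river: ρ → (9,10,-12)
ρ-cycle length = 16 (tail of 1 descent step not counted)

16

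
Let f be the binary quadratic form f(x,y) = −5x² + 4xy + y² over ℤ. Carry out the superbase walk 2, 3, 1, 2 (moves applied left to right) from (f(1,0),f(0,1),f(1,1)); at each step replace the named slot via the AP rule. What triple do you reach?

start (-5,1,0) = (f(1,0),f(0,1),f(1,1))
replace slot 2: 2·((-5)+0) − 1 = -11 → (-5,-11,0)
replace slot 3: 2·((-5)+(-11)) − 0 = -32 → (-5,-11,-32)
replace slot 1: 2·((-11)+(-32)) − (-5) = -81 → (-81,-11,-32)
replace slot 2: 2·((-81)+(-32)) − (-11) = -215 → (-81,-215,-32)

-81,-215,-32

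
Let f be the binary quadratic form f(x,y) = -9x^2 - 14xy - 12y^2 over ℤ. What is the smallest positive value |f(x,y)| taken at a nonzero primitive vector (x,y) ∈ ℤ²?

translate: b→-4 (≡14 mod 18), so (9,14,12)→(9,-4,7)
flip: (9,-4,7)→(7,4,9)
reduced (well bottom): (7,4,9) with a≤c, −a<b≤a
well minimum |f| = |-7| = 7 (negative-definite)

7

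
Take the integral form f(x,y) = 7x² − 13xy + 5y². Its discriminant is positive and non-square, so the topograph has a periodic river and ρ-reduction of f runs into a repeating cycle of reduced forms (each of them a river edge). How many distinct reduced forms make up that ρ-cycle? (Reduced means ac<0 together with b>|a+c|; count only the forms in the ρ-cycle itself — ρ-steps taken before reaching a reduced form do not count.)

D = 29, ⌊√D⌋ = 5
descent: ρ → (5,3,-1)
descent: ρ → (-1,5,1)  [lands on river]
river: ρ → (1,5,-1)
ρ-cycle length = 2 (tail of 2 descent steps not counted)

2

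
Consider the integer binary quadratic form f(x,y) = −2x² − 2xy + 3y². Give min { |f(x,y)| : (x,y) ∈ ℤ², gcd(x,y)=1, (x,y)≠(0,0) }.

descent: ρ → (3,2,-2)  [lands on river]
river: ρ → (-2,2,3)
river: ρ → (3,4,-1)
river: ρ → (-1,4,3)
closes: descent 1, river 4
min |a| on river = 1

1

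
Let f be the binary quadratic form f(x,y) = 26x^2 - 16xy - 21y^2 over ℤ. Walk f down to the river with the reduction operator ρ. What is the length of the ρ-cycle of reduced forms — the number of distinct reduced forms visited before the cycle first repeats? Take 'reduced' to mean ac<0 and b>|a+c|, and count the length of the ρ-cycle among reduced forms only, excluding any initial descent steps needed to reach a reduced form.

D = 2440, ⌊√D⌋ = 49
descent: ρ → (-21,16,26)  [lands on river]
river: ρ → (26,36,-11)
river: ρ → (-11,30,35)
river: ρ → (35,40,-6)
river: ρ → (-6,44,21)
river: ρ → (21,40,-10)
river: ρ → (-10,40,21)
river: ρ → (21,44,-6)
river: ρ → (-6,40,35)
river: ρ → (35,30,-11)
river: ρ → (-11,36,26)
river: ρ → (26,16,-21)
river: ρ → (-21,26,21)
river: ρ → (21,16,-26)
river: ρ → (-26,36,11)
river: ρ → (11,30,-35)
river: ρ → (-35,40,6)
river: ρ → (6,44,-21)
river: ρ → (-21,40,10)
river: ρ → (10,40,-21)
river: ρ → (-21,44,6)
river: ρ → (6,40,-35)
river: ρ → (-35,30,11)
river: ρ → (11,36,-26)
river: ρ → (-26,16,21)
river: ρ → (21,26,-21)
ρ-cycle length = 26 (tail of 1 descent step not counted)

26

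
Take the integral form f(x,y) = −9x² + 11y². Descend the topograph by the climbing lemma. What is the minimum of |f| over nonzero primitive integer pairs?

descent: ρ → (11,0,-9)
descent: ρ → (-9,18,2)  [lands on river]
river: ρ → (2,18,-9)
closes: descent 2, river 2
min |a| on river = 2

2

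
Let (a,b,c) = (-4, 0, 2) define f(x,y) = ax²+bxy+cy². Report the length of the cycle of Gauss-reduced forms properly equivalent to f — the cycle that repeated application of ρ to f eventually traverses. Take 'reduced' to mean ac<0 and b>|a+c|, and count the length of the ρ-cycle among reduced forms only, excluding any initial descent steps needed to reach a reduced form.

D = 32, ⌊√D⌋ = 5
descent: ρ → (2,4,-2)  [lands on river]
river: ρ → (-2,4,2)
ρ-cycle length = 2 (tail of 1 descent step not counted)

2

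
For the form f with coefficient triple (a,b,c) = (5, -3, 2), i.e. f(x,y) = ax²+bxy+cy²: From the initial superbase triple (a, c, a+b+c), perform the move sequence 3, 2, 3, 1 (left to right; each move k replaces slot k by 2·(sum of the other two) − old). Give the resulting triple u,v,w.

start (5,2,4) = (f(1,0),f(0,1),f(1,1))
replace slot 3: 2·(5+2) − 4 = 10 → (5,2,10)
replace slot 2: 2·(5+10) − 2 = 28 → (5,28,10)
replace slot 3: 2·(5+28) − 10 = 56 → (5,28,56)
replace slot 1: 2·(28+56) − 5 = 163 → (163,28,56)

163,28,56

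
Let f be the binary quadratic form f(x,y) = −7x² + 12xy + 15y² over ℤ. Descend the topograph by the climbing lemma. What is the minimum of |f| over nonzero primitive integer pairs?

river: ρ → (15,18,-4)
river: ρ → (-4,22,5)
river: ρ → (5,18,-12)
river: ρ → (-12,6,11)
river: ρ → (11,16,-7)
river: ρ → (-7,12,15)
closes: descent 0, river 6
min |a| on river = 4

4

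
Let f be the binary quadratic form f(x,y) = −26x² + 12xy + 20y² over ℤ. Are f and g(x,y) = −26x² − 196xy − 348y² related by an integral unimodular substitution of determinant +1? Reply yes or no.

D₁ = 2224, D₂ = 2224
river cycle of f (length 18): (20, 28, -18), (-18, 44, 4), (4, 44, -18), (-18, 28, 20), (20, 12, -26), (-26, 40, 6), (6, 44, -12), (-12, 28, 30), (30, 32, -10), (-10, 28, 36), … (8 more)
river cycle of g (length 18): (-26, 12, 20), (20, 28, -18), (-18, 44, 4), (4, 44, -18), (-18, 28, 20), (20, 12, -26), (-26, 40, 6), (6, 44, -12), (-12, 28, 30), (30, 32, -10), … (8 more)
cycles coincide ⇒ equivalent

yes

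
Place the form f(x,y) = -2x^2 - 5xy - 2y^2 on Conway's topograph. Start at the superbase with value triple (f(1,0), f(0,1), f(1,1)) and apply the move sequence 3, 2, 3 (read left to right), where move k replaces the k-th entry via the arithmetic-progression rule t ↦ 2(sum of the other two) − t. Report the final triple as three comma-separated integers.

start (-2,-2,-9) = (f(1,0),f(0,1),f(1,1))
replace slot 3: 2·((-2)+(-2)) − (-9) = 1 → (-2,-2,1)
replace slot 2: 2·((-2)+1) − (-2) = 0 → (-2,0,1)
replace slot 3: 2·((-2)+0) − 1 = -5 → (-2,0,-5)

-2,0,-5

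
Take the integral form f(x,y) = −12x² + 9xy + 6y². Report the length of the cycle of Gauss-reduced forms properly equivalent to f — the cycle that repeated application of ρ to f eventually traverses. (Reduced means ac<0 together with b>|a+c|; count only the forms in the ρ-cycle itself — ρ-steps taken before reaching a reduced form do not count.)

D = 369, ⌊√D⌋ = 19
river: ρ → (6,15,-6)
river: ρ → (-6,9,12)
river: ρ → (12,15,-3)
river: ρ → (-3,15,12)
river: ρ → (12,9,-6)
river: ρ → (-6,15,6)
river: ρ → (6,9,-12)
river: ρ → (-12,15,3)
river: ρ → (3,15,-12)
river: ρ → (-12,9,6)
ρ-cycle length = 10 (tail of 0 descent steps not counted)

10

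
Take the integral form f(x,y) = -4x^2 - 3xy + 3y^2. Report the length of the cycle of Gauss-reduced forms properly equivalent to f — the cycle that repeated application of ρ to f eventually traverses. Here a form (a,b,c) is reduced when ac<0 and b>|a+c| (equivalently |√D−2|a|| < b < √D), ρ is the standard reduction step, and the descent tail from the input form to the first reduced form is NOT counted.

D = 57, ⌊√D⌋ = 7
descent: ρ → (3,3,-4)  [lands on river]
river: ρ → (-4,5,2)
river: ρ → (2,7,-1)
river: ρ → (-1,7,2)
river: ρ → (2,5,-4)
river: ρ → (-4,3,3)
ρ-cycle length = 6 (tail of 1 descent step not counted)

6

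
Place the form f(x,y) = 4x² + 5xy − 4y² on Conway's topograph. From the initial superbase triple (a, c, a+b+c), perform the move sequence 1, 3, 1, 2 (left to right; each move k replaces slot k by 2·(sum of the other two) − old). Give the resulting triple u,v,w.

start (4,-4,5) = (f(1,0),f(0,1),f(1,1))
replace slot 1: 2·((-4)+5) − 4 = -2 → (-2,-4,5)
replace slot 3: 2·((-2)+(-4)) − 5 = -17 → (-2,-4,-17)
replace slot 1: 2·((-4)+(-17)) − (-2) = -40 → (-40,-4,-17)
replace slot 2: 2·((-40)+(-17)) − (-4) = -110 → (-40,-110,-17)

-40,-110,-17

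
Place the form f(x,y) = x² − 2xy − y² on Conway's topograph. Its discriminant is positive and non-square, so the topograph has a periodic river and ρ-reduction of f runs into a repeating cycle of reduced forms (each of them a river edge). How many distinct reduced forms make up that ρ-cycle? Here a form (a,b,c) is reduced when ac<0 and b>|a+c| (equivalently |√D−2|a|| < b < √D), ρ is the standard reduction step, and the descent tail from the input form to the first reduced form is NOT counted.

D = 8, ⌊√D⌋ = 2
descent: ρ → (-1,2,1)  [lands on river]
river: ρ → (1,2,-1)
ρ-cycle length = 2 (tail of 1 descent step not counted)

2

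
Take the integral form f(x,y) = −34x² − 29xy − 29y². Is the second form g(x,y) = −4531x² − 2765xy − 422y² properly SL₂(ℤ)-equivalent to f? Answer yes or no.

D₁ = -3103, D₂ = -3103
f is negative-definite; reduce −f:
−f: flip: (34,29,29)→(29,-29,34)
−f: translate: b→29 (≡-29 mod 58), so (29,-29,34)→(29,29,34)
−f: reduced (well bottom): (29,29,34) with a≤c, −a<b≤a
flip sign back: reduced form of f is (-29,-29,-34)
g is negative-definite; reduce −g:
−g: flip: (4531,2765,422)→(422,-2765,4531)
−g: translate: b→-233 (≡-2765 mod 844), so (422,-2765,4531)→(422,-233,34)
−g: flip: (422,-233,34)→(34,233,422)
−g: translate: b→29 (≡233 mod 68), so (34,233,422)→(34,29,29)
−g: flip: (34,29,29)→(29,-29,34)
−g: translate: b→29 (≡-29 mod 58), so (29,-29,34)→(29,29,34)
−g: reduced (well bottom): (29,29,34) with a≤c, −a<b≤a
flip sign back: reduced form of g is (-29,-29,-34)
reduced forms (-29, -29, -34) vs (-29, -29, -34) ⇒ equivalent

yes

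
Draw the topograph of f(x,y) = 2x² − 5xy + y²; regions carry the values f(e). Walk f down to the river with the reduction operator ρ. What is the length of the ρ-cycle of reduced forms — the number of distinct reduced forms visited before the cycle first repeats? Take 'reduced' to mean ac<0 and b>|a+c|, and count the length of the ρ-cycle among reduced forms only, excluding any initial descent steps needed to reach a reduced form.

D = 17, ⌊√D⌋ = 4
descent: ρ → (1,3,-2)  [lands on river]
river: ρ → (-2,1,2)
river: ρ → (2,3,-1)
river: ρ → (-1,3,2)
river: ρ → (2,1,-2)
river: ρ → (-2,3,1)
ρ-cycle length = 6 (tail of 1 descent step not counted)

6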